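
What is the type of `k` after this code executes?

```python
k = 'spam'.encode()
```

str.encode() returns bytes

bytes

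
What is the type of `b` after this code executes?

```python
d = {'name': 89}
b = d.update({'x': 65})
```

dict.update() returns None

NoneType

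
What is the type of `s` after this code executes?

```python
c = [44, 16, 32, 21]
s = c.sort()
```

list.sort() returns None (sorts in place)

NoneType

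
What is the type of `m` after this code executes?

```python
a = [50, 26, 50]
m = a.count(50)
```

list.count() returns int

int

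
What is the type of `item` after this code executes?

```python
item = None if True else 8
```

Ternary: condition is True, if branch (None) taken → NoneType

NoneType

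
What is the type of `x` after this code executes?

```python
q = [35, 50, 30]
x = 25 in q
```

'in' operator returns bool

bool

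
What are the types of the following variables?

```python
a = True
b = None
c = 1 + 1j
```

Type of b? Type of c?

b is NoneType; c is complex

NoneType, complex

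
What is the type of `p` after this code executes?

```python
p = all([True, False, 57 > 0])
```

all() returns bool

bool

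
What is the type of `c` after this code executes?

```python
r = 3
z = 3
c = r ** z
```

int ** positive int returns int (3 ** 3 = 27)

int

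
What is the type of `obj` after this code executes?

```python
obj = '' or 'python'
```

'or' returns first truthy value ('python', which is str)

str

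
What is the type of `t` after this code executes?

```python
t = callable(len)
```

callable() returns bool

bool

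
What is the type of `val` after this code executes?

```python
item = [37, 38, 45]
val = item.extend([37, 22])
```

list.extend() returns None

NoneType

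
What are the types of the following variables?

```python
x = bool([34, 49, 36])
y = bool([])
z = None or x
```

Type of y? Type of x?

bool() returns bool; bool() returns bool

bool, bool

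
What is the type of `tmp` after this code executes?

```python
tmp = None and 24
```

'and' returns first falsy value (None)

NoneType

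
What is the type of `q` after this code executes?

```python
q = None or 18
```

'or' with None returns the other value (18, int)

int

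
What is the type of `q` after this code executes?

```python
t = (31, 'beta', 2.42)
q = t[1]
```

Index 1 of tuple is 'beta' which is str

str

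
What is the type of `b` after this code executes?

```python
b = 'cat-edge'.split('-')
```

str.split() returns list

list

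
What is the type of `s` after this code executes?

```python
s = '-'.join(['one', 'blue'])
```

str.join() returns str

str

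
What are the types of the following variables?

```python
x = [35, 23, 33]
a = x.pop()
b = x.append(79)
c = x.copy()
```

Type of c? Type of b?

list.copy() returns list; list.append() returns None

list, NoneType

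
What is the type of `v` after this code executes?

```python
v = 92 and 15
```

'and' returns the last value when all truthy (15, which is int)

int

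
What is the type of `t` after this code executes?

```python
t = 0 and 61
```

'and' returns the first falsy value (0, which is int)

int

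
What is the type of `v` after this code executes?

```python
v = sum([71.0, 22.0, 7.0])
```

sum() of floats returns float

float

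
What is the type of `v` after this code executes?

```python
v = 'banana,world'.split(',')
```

str.split() returns list

list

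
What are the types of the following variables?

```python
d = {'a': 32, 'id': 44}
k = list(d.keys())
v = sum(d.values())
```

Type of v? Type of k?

sum of int values returns int; list(...) returns list

int, list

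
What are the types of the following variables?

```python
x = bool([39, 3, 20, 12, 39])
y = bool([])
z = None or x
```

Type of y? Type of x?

bool() returns bool; bool() returns bool

bool, bool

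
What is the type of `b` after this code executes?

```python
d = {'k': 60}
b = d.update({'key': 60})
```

dict.update() returns None

NoneType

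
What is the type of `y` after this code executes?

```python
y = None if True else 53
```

Ternary: condition is True, if branch (None) taken → NoneType

NoneType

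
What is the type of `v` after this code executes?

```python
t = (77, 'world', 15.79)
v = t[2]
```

Index 2 of tuple is 15.79 which is float

float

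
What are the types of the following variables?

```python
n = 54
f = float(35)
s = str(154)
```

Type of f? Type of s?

f is float; s is str

float, str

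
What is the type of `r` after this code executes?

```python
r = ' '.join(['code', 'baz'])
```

str.join() returns str

str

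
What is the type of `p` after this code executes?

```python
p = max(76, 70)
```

max() of ints returns int

int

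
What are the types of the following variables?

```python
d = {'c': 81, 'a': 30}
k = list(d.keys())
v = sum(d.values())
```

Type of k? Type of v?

list(...) returns list; sum of int values returns int

list, int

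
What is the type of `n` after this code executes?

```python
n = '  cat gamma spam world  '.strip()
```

str.strip() returns str

str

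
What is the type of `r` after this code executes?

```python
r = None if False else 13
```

Ternary: condition is False, else branch (13) taken → int

int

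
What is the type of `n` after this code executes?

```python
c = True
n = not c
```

'not' always returns bool

bool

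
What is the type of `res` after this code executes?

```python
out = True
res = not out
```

'not' always returns bool

bool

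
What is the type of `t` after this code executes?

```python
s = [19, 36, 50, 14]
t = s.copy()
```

list.copy() returns list

list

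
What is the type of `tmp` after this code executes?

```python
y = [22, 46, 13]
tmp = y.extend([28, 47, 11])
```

list.extend() returns None

NoneType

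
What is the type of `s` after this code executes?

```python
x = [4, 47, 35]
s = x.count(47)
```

list.count() returns int

int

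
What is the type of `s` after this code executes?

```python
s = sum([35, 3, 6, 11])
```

sum() of ints returns int

int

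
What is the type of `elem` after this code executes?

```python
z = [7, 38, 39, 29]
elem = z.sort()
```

list.sort() returns None (sorts in place)

NoneType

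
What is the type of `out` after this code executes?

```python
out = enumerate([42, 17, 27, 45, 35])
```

enumerate() returns an enumerate iterator object

enumerate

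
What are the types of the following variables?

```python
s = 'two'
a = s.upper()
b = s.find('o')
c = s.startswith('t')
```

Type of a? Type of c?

str.upper() returns str; str.startswith() returns bool

str, bool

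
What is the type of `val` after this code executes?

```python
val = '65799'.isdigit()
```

str.isdigit() returns bool

bool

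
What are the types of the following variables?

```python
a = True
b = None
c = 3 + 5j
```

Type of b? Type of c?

b is NoneType; c is complex

NoneType, complex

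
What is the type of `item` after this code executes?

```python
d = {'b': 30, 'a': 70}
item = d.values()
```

.values() returns a dict_values view object

dict_values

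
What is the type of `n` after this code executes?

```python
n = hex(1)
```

hex() returns str representation

str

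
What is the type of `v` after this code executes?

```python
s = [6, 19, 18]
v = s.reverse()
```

list.reverse() returns None

NoneType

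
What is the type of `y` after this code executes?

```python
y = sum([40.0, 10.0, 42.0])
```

sum() of floats returns float

float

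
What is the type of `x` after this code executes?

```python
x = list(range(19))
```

list(range(...)) returns list

list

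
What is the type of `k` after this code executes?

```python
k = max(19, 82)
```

max() of ints returns int

int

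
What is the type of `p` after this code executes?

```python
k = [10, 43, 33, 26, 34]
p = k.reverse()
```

list.reverse() returns None

NoneType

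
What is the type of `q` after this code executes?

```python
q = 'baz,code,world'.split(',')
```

str.split() returns list

list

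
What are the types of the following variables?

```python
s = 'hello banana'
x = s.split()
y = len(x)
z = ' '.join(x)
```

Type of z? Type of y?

str.join() returns str; len() returns int

str, int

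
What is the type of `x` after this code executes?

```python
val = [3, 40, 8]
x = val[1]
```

Indexing a list of ints returns int (val[1] = 40)

int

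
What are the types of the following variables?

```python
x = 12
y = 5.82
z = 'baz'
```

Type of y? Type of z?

y is float; z is str

float, str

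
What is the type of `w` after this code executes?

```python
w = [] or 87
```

'or' returns first truthy value (87, which is int)

int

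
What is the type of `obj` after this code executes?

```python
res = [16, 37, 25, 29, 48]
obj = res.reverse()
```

list.reverse() returns None

NoneType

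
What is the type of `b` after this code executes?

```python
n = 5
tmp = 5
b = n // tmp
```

int // int returns int (5 // 5 = 1)

int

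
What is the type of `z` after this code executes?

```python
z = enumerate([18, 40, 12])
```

enumerate() returns an enumerate iterator object

enumerate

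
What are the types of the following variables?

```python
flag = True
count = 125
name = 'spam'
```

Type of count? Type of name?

count is int; name is str

int, str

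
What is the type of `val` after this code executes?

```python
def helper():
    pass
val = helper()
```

A function with no return statement returns None

NoneType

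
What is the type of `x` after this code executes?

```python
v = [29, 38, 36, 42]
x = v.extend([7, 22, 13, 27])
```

list.extend() returns None

NoneType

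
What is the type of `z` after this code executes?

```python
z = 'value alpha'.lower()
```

str.lower() returns str

str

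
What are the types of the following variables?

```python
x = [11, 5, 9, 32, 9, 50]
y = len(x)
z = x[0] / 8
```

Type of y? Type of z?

len() returns int; int / int returns float

int, float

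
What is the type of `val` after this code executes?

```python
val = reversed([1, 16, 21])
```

reversed() on a list returns a list_reverseiterator

list_reverseiterator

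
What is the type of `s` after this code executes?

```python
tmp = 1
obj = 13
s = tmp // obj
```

int // int returns int (1 // 13 = 0)

int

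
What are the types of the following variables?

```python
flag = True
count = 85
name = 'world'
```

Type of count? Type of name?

count is int; name is str

int, str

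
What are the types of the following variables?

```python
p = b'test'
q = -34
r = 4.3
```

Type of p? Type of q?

p is bytes; q is int

bytes, int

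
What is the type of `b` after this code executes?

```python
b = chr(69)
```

chr() returns str (single character)

str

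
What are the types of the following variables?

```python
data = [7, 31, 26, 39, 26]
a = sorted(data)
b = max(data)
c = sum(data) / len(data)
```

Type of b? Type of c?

max of ints returns int; int / int returns float

int, float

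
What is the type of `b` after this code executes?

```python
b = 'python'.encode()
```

str.encode() returns bytes

bytes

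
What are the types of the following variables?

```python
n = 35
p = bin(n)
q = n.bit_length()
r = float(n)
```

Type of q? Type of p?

int.bit_length() returns int; bin() returns str

int, str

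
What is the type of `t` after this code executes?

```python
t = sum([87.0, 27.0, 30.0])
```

sum() of floats returns float

float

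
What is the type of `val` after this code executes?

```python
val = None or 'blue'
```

'or' with None returns the other value ('blue', str)

str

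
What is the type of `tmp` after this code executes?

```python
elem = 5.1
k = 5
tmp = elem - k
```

float - int returns float (5.1 - 5 = 0.1)

float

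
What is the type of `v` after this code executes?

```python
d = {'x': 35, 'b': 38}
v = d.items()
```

dict.items() returns a dict_items view

dict_items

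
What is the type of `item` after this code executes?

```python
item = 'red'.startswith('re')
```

str.startswith() returns bool

bool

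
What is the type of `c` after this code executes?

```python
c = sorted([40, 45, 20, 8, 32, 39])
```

sorted() always returns list

list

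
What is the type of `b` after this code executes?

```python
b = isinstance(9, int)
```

isinstance() returns bool

bool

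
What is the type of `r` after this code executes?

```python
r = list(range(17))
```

list(range(...)) returns list

list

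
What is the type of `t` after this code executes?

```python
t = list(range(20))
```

list(range(...)) returns list

list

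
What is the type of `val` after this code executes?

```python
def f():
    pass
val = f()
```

A function with no return statement returns None

NoneType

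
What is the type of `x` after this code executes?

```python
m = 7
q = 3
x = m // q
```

int // int returns int (7 // 3 = 2)

int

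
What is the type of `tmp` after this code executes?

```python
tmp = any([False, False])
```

any() returns bool

bool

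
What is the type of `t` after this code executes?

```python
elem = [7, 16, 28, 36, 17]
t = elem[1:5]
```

Slicing a list always returns a list

list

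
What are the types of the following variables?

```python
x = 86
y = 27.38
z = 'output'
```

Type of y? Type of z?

y is float; z is str

float, str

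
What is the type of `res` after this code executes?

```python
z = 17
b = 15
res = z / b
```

int / int always returns float in Python 3 (17 / 15 = 1.13333)

float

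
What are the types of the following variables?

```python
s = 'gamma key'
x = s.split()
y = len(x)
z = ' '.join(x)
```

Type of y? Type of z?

len() returns int; str.join() returns str

int, str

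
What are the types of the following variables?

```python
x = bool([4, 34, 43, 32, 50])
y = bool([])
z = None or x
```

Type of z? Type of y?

None or <bool> returns the bool; bool() returns bool

bool, bool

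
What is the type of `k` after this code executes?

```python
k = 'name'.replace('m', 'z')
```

str.replace() returns str

str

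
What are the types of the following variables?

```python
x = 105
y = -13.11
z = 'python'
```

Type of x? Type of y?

x is int; y is float

int, float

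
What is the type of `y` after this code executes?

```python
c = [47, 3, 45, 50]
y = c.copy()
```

list.copy() returns list

list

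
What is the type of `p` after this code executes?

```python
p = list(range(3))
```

list(range(...)) returns list

list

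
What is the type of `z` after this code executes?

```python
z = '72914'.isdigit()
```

str.isdigit() returns bool

bool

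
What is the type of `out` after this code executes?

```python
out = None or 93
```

'or' with None returns the other value (93, int)

int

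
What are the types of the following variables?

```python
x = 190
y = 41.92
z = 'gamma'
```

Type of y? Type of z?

y is float; z is str

float, str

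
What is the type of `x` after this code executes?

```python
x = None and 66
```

'and' returns first falsy value (None)

NoneType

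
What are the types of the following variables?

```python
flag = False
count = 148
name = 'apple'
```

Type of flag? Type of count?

flag is bool; count is int

bool, int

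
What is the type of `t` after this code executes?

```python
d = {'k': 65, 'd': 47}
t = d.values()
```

.values() returns a dict_values view object

dict_values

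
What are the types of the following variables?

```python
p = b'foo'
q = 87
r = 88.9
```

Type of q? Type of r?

q is int; r is float

int, float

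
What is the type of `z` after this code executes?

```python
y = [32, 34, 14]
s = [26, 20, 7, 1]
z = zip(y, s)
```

zip() returns a zip iterator object

zip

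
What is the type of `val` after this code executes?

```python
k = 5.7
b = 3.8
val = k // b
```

float // float returns float (floor division preserves float type)

float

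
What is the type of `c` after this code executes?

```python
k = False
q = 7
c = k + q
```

bool + int returns int (False is 0, so 0 + 7 = 7)

int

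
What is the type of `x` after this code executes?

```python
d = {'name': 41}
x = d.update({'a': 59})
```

dict.update() returns None

NoneType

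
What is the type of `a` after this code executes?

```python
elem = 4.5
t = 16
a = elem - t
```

float - int returns float (4.5 - 16 = -11.5)

float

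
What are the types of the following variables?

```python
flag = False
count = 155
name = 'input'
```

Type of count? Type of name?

count is int; name is str

int, str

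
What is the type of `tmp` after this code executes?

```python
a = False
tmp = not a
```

'not' always returns bool

bool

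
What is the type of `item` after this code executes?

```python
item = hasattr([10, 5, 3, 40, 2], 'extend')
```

hasattr() returns bool

bool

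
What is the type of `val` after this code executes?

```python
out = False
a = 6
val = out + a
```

bool + int returns int (False is 0, so 0 + 6 = 6)

int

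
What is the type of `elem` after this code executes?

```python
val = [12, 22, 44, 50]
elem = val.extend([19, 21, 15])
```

list.extend() returns None

NoneType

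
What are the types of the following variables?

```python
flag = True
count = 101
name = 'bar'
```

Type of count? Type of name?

count is int; name is str

int, str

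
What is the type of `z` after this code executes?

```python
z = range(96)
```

range() returns a range object

range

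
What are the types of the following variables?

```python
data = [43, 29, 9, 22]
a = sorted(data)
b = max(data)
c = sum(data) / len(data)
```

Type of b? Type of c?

max of ints returns int; int / int returns float

int, float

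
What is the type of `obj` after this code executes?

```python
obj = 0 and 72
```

'and' returns the first falsy value (0, which is int)

int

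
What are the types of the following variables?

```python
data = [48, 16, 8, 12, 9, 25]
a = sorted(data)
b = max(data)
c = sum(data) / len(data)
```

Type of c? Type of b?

int / int returns float; max of ints returns int

float, int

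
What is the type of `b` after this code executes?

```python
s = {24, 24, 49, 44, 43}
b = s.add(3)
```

set.add() returns None (mutates in place)

NoneType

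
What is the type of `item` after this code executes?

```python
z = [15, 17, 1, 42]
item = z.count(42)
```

list.count() returns int

int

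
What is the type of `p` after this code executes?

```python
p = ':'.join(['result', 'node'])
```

str.join() returns str

str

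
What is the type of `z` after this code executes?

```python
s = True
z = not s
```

'not' always returns bool

bool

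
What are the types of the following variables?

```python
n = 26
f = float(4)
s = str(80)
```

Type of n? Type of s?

n is int; s is str

int, str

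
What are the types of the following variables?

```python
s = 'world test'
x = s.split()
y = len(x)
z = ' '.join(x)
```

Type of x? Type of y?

str.split() returns list; len() returns int

list, int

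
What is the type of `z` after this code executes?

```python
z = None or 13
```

'or' with None returns the other value (13, int)

int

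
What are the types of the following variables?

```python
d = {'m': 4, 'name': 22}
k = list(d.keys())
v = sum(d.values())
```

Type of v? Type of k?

sum of int values returns int; list(...) returns list

int, list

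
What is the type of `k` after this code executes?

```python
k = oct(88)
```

oct() returns str representation

str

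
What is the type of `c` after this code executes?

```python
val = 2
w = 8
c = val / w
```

int / int always returns float in Python 3 (2 / 8 = 0.25)

float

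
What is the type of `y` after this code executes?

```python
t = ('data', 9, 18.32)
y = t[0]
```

Index 0 of tuple is 'data' which is str

str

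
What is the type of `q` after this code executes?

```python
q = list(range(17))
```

list(range(...)) returns list

list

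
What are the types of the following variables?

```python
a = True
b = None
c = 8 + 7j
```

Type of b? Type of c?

b is NoneType; c is complex

NoneType, complex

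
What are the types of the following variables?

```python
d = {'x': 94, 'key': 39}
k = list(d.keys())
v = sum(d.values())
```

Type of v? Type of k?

sum of int values returns int; list(...) returns list

int, list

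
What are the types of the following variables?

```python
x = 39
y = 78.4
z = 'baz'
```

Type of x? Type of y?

x is int; y is float

int, float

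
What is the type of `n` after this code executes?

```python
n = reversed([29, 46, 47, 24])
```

reversed() on a list returns a list_reverseiterator

list_reverseiterator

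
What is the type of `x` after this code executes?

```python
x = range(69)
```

range() returns a range object

range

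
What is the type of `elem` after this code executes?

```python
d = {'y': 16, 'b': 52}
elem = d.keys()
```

.keys() returns a dict_keys view object

dict_keys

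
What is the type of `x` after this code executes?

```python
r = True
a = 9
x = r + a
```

bool + int returns int (True is 1, so 1 + 9 = 10)

int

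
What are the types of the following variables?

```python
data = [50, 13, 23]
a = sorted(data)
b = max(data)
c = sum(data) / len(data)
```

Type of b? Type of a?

max of ints returns int; sorted() returns list

int, list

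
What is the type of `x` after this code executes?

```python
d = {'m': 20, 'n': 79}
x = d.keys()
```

.keys() returns a dict_keys view object

dict_keys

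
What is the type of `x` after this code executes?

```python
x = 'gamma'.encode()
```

str.encode() returns bytes

bytes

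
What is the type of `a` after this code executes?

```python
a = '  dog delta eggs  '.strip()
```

str.strip() returns str

str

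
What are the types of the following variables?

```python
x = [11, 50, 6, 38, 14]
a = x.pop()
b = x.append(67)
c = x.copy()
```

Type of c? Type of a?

list.copy() returns list; list.pop() returns the element (int)

list, int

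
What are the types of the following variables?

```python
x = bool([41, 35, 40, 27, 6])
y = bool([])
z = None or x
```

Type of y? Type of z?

bool() returns bool; None or <bool> returns the bool

bool, bool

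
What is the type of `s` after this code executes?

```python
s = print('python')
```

print() returns None

NoneType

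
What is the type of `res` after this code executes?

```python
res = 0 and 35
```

'and' returns the first falsy value (0, which is int)

int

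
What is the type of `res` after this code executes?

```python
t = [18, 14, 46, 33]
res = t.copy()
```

list.copy() returns list

list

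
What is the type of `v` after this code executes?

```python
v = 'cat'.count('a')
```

str.count() returns int

int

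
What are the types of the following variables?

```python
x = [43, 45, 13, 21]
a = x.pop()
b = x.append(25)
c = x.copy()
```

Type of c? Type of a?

list.copy() returns list; list.pop() returns the element (int)

list, int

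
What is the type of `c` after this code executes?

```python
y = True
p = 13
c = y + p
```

bool + int returns int (True is 1, so 1 + 13 = 14)

int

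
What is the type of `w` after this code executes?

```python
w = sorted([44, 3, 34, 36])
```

sorted() always returns list

list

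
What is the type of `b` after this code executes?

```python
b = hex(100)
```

hex() returns str representation

str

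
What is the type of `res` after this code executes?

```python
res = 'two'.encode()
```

str.encode() returns bytes

bytes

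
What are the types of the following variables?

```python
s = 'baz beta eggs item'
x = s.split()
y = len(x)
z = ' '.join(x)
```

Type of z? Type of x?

str.join() returns str; str.split() returns list

str, list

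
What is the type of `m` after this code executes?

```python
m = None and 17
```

'and' returns first falsy value (None)

NoneType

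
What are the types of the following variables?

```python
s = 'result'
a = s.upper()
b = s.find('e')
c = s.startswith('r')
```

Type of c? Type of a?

str.startswith() returns bool; str.upper() returns str

bool, str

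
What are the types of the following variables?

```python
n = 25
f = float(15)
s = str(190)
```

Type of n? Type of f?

n is int; f is float

int, float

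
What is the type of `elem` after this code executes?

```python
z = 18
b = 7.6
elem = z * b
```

int * float returns float (18 * 7.6 = 136.8)

float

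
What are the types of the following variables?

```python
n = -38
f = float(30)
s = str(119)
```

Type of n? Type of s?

n is int; s is str

int, str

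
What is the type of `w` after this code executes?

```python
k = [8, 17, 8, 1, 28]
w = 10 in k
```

'in' operator returns bool

bool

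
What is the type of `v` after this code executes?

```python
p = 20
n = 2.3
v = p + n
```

int + float returns float (20 + 2.3 = 22.3)

float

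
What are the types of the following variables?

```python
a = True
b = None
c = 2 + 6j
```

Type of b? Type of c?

b is NoneType; c is complex

NoneType, complex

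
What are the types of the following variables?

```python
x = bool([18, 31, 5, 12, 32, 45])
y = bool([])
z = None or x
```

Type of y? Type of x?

bool() returns bool; bool() returns bool

bool, bool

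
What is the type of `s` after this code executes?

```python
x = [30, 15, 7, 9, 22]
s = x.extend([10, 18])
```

list.extend() returns None

NoneType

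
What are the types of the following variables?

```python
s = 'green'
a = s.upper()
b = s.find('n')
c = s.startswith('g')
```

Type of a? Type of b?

str.upper() returns str; str.find() returns int

str, int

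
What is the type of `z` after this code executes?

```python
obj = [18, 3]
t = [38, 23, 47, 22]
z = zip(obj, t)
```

zip() returns a zip iterator object

zip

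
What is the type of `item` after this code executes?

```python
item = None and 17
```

'and' returns first falsy value (None)

NoneType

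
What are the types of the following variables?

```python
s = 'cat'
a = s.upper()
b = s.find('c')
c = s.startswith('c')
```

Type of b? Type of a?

str.find() returns int; str.upper() returns str

int, str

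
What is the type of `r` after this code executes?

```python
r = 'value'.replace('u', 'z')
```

str.replace() returns str

str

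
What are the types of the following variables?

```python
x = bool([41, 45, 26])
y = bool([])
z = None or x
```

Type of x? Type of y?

bool() returns bool; bool() returns bool

bool, bool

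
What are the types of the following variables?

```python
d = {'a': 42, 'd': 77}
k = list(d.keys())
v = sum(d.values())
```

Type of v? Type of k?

sum of int values returns int; list(...) returns list

int, list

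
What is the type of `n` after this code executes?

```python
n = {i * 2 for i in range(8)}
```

A set comprehension {expr for x in iterable} produces a set

set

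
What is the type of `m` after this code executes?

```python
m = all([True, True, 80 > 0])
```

all() returns bool

bool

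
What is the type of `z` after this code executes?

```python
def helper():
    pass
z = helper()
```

A function with no return statement returns None

NoneType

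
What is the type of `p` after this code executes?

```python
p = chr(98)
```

chr() returns str (single character)

str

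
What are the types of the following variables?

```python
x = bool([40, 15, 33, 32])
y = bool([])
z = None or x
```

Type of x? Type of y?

bool() returns bool; bool() returns bool

bool, bool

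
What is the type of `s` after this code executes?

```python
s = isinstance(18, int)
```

isinstance() returns bool

bool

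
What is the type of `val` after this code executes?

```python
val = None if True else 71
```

Ternary: condition is True, if branch (None) taken → NoneType

NoneType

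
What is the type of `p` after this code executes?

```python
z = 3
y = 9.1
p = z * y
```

int * float returns float (3 * 9.1 = 27.3)

float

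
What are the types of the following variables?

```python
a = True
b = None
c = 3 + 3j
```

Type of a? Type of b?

a is bool; b is NoneType

bool, NoneType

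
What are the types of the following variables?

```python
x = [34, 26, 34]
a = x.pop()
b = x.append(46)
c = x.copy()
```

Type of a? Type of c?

list.pop() returns the element (int); list.copy() returns list

int, list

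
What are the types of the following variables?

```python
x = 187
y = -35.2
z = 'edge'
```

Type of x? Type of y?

x is int; y is float

int, float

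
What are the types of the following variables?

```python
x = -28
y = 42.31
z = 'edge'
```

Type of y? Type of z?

y is float; z is str

float, str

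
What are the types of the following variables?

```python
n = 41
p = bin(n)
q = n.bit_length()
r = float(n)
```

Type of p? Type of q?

bin() returns str; int.bit_length() returns int

str, int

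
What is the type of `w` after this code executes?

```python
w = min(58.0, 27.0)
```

min() of floats returns float

float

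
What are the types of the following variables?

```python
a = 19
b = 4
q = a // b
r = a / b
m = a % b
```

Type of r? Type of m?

int / int returns float; int % int returns int

float, int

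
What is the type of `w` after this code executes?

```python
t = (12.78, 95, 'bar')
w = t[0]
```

Index 0 of tuple is 12.78 which is float

float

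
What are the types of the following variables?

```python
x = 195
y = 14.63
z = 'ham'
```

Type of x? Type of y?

x is int; y is float

int, float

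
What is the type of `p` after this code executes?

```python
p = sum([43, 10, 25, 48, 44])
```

sum() of ints returns int

int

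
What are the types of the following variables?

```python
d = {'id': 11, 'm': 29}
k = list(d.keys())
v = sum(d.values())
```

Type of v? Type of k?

sum of int values returns int; list(...) returns list

int, list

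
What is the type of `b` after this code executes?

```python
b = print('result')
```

print() returns None

NoneType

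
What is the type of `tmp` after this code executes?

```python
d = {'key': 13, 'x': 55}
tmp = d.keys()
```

.keys() returns a dict_keys view object

dict_keys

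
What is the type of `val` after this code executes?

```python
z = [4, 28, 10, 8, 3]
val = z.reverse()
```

list.reverse() returns None

NoneType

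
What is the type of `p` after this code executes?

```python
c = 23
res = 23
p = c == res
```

Equality comparison returns bool

bool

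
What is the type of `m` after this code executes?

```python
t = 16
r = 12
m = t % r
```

int % int returns int (16 % 12 = 4)

int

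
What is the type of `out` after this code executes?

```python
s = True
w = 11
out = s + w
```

bool + int returns int (True is 1, so 1 + 11 = 12)

int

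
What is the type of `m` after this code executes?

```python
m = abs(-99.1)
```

abs() of float returns float

float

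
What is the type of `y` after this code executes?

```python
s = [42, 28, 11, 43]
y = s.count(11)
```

list.count() returns int

int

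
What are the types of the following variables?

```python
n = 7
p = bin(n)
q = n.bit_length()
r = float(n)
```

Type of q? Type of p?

int.bit_length() returns int; bin() returns str

int, str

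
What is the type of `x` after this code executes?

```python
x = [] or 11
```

'or' returns first truthy value (11, which is int)

int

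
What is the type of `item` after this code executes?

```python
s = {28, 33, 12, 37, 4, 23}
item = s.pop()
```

Popping from a set of ints returns int

int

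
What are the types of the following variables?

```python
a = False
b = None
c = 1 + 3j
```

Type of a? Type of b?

a is bool; b is NoneType

bool, NoneType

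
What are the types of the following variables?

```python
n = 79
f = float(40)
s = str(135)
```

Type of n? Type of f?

n is int; f is float

int, float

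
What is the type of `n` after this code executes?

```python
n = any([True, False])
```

any() returns bool

bool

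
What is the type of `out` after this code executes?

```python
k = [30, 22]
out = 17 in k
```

'in' operator returns bool

bool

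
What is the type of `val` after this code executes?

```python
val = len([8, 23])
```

len() always returns int

int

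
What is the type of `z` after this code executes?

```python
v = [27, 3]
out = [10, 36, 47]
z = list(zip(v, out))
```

list(zip(...)) returns a list of tuples

list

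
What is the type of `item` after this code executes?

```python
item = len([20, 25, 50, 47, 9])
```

len() always returns int

int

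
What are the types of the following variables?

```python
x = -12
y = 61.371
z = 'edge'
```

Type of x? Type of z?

x is int; z is str

int, str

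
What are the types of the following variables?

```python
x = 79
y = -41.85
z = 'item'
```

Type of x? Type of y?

x is int; y is float

int, float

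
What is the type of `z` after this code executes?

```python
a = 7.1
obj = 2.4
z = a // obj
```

float // float returns float (floor division preserves float type)

float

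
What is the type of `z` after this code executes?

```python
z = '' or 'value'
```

'or' returns first truthy value ('value', which is str)

str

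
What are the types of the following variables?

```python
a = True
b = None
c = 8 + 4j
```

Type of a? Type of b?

a is bool; b is NoneType

bool, NoneType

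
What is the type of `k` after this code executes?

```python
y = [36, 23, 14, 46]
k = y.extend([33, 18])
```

list.extend() returns None

NoneType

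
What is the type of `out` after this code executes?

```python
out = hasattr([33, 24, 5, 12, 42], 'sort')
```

hasattr() returns bool

bool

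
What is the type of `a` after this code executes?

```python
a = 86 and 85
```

'and' returns the last value when all truthy (85, which is int)

int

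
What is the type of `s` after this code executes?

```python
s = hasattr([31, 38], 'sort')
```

hasattr() returns bool

bool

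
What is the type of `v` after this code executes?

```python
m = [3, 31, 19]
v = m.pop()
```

list.pop() returns the popped element (int here)

int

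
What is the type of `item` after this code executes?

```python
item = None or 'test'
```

'or' with None returns the other value ('test', str)

str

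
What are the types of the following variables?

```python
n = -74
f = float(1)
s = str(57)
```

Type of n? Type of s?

n is int; s is str

int, str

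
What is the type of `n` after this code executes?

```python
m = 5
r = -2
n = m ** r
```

int ** negative int returns float

float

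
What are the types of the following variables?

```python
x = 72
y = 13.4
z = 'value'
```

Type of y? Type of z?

y is float; z is str

float, str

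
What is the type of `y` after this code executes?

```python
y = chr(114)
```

chr() returns str (single character)

str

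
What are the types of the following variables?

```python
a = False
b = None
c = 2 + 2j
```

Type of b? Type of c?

b is NoneType; c is complex

NoneType, complex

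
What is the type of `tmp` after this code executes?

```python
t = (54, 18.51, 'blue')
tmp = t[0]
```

Index 0 of tuple is 54 which is int

int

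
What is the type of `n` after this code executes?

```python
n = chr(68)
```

chr() returns str (single character)

str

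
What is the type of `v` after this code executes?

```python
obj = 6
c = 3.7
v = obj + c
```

int + float returns float (6 + 3.7 = 9.7)

float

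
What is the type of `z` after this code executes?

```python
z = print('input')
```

print() returns None

NoneType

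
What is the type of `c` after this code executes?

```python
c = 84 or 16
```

'or' returns the first truthy value (84, which is int)

int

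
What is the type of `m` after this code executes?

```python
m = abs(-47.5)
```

abs() of float returns float

float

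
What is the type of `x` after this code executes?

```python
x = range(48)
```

range() returns a range object

range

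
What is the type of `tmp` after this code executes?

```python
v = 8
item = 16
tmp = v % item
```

int % int returns int (8 % 16 = 8)

int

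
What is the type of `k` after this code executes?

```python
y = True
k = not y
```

'not' always returns bool

bool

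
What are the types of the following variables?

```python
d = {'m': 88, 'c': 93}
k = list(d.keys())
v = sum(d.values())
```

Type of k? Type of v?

list(...) returns list; sum of int values returns int

list, int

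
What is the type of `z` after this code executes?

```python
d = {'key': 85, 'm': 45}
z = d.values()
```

.values() returns a dict_values view object

dict_values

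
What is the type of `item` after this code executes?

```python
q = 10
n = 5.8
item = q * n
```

int * float returns float (10 * 5.8 = 58.0)

float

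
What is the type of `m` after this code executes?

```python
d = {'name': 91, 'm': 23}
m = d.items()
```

dict.items() returns a dict_items view

dict_items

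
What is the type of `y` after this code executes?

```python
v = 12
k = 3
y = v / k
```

int / int always returns float in Python 3 (12 / 3 = 4)

float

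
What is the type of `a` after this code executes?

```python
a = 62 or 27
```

'or' returns the first truthy value (62, which is int)

int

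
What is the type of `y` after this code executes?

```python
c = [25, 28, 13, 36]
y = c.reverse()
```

list.reverse() returns None

NoneType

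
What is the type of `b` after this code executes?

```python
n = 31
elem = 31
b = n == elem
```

Equality comparison returns bool

bool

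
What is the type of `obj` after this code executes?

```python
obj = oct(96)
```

oct() returns str representation

str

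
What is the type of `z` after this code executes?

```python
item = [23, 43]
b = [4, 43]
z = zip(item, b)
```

zip() returns a zip iterator object

zip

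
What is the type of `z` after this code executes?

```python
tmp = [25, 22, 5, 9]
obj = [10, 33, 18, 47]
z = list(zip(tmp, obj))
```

list(zip(...)) returns a list of tuples

list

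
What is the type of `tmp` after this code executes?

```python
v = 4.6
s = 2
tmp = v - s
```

float - int returns float (4.6 - 2 = 2.6)

float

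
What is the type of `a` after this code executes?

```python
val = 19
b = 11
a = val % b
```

int % int returns int (19 % 11 = 8)

int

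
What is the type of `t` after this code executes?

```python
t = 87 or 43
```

'or' returns the first truthy value (87, which is int)

int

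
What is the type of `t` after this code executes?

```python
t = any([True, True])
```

any() returns bool

bool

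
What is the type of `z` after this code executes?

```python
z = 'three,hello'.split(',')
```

str.split() returns list

list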